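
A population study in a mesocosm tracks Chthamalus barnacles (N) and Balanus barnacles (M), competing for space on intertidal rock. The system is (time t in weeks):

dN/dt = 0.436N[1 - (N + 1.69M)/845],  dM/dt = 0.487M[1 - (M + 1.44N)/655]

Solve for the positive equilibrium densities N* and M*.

Setting both brackets to zero gives the nullclines N + 1.69M = 845 and 1.44N + M = 655.
Substituting M = 655 - 1.44N into the first: N(1 - 1.69·1.44) = 845 - 1.69·655.
So N* = -262/-1.43 = 183, and then M* = 655 - 1.44·183 = 392.

N* ≈ 183, M* ≈ 392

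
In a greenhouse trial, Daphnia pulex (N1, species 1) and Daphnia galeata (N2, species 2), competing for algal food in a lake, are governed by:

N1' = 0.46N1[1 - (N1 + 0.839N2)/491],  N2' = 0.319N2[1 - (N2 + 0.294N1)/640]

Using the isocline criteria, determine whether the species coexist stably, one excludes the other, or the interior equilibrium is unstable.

Compare the nullcline intercepts: K1/α12 = 491/0.839 = 585 < K2 = 640; K2/α21 = 640/0.294 = 2180 > K1 = 491.
Since the inequalities point opposite ways, species 2 can invade but species 1 cannot.

species 2 excludes species 1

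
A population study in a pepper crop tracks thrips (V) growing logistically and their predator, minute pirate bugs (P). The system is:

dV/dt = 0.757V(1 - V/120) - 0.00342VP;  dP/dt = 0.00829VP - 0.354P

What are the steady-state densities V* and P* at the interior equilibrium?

From dP/dt = 0 with P > 0: 0.00829V* = 0.354, so V* = 42.7.
Substitute into dV/dt = 0: 0.757(1 - 42.7/120) = 0.00342P*.
The bracket is 0.644, giving P* = 0.488/0.00342 = 143.

V* ≈ 42.7, P* ≈ 143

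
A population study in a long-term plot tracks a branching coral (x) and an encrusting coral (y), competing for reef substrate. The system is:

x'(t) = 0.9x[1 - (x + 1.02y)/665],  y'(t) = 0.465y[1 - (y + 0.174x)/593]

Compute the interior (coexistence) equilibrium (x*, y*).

x* ≈ 73.1, y* ≈ 580

Setting both brackets to zero gives the nullclines x + 1.02y = 665 and 0.174x + y = 593.
Substituting y = 593 - 0.174x into the first: x(1 - 1.02·0.174) = 665 - 1.02·593.
So x* = 60.1/0.823 = 73.1, and then y* = 593 - 0.174·73.1 = 580.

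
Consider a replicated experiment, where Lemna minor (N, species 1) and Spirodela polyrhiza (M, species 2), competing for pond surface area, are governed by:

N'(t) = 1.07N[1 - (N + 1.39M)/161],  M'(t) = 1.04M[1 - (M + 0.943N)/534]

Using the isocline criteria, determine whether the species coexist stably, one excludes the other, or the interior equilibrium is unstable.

Compare the nullcline intercepts: K1/α12 = 161/1.39 = 116 < K2 = 534; K2/α21 = 534/0.943 = 566 > K1 = 161.
Since the inequalities point opposite ways, species 2 can invade but species 1 cannot.

species 2 excludes species 1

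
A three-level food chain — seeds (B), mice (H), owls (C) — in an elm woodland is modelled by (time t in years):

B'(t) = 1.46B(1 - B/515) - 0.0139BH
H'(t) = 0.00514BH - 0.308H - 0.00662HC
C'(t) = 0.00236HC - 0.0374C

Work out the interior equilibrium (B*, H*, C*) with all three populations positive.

B* ≈ 437, H* ≈ 15.8, C* ≈ 293

From dC/dt = 0: 0.00236H* = 0.0374, so H* = 15.8.
From dB/dt = 0: 1.46(1 - B*/515) = 0.0139·15.8, giving B* = 515·(1 - 0.151) = 437.
From dH/dt = 0: 0.00514·437 - 0.308 = 0.00662C*, so C* = 1.94/0.00662 = 293.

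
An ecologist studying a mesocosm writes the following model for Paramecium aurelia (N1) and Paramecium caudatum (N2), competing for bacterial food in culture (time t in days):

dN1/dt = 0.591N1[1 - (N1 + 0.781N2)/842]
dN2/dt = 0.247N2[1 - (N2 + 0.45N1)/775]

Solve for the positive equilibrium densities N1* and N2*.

N1* ≈ 365, N2* ≈ 611

Setting both brackets to zero gives the nullclines N1 + 0.781N2 = 842 and 0.45N1 + N2 = 775.
Substituting N2 = 775 - 0.45N1 into the first: N1(1 - 0.781·0.45) = 842 - 0.781·775.
So N1* = 237/0.649 = 365, and then N2* = 775 - 0.45·365 = 611.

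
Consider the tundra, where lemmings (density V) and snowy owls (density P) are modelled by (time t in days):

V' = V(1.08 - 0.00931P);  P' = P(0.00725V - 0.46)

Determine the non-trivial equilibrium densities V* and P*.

V* ≈ 63.4, P* ≈ 116

Set dP/dt = 0 with P > 0: 0.00725V - 0.46 = 0, so V* = 0.46/0.00725 = 63.4.
Set dV/dt = 0 with V > 0: 1.08 - 0.00931P = 0, so P* = 1.08/0.00931 = 116.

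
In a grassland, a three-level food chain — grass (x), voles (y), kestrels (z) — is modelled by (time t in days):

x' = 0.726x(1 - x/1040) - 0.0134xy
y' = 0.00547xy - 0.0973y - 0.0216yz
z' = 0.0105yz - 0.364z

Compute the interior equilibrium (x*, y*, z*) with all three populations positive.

From dz/dt = 0: 0.0105y* = 0.364, so y* = 34.7.
From dx/dt = 0: 0.726(1 - x*/1040) = 0.0134·34.7, giving x* = 1040·(1 - 0.64) = 375.
From dy/dt = 0: 0.00547·375 - 0.0973 = 0.0216z*, so z* = 1.95/0.0216 = 90.3.

x* ≈ 375, y* ≈ 34.7, z* ≈ 90.3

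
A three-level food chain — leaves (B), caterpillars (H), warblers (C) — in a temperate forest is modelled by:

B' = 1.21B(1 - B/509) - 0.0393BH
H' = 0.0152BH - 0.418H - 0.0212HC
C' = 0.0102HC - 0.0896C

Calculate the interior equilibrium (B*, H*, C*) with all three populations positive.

From dC/dt = 0: 0.0102H* = 0.0896, so H* = 8.78.
From dB/dt = 0: 1.21(1 - B*/509) = 0.0393·8.78, giving B* = 509·(1 - 0.285) = 364.
From dH/dt = 0: 0.0152·364 - 0.418 = 0.0212C*, so C* = 5.11/0.0212 = 241.

B* ≈ 364, H* ≈ 8.78, C* ≈ 241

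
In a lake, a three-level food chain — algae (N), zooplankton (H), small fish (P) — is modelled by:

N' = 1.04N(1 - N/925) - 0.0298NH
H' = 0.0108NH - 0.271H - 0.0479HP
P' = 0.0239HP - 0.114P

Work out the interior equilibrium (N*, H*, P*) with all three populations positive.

From dP/dt = 0: 0.0239H* = 0.114, so H* = 4.77.
From dN/dt = 0: 1.04(1 - N*/925) = 0.0298·4.77, giving N* = 925·(1 - 0.137) = 799.
From dH/dt = 0: 0.0108·799 - 0.271 = 0.0479P*, so P* = 8.35/0.0479 = 174.

N* ≈ 799, H* ≈ 4.77, P* ≈ 174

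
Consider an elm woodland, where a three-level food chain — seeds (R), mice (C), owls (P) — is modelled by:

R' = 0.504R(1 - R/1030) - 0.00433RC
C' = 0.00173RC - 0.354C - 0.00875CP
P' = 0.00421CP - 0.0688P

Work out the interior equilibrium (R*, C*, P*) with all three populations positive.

From dP/dt = 0: 0.00421C* = 0.0688, so C* = 16.3.
From dR/dt = 0: 0.504(1 - R*/1030) = 0.00433·16.3, giving R* = 1030·(1 - 0.14) = 885.
From dC/dt = 0: 0.00173·885 - 0.354 = 0.00875P*, so P* = 1.18/0.00875 = 135.

R* ≈ 885, C* ≈ 16.3, P* ≈ 135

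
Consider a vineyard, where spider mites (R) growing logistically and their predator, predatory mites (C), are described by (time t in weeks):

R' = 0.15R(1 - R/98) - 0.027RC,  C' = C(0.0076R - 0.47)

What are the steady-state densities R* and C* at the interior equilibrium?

From dC/dt = 0 with C > 0: 0.0076R* = 0.47, so R* = 61.8.
Substitute into dR/dt = 0: 0.15(1 - 61.8/98) = 0.027C*.
The bracket is 0.369, giving C* = 0.0553/0.027 = 2.05.

R* ≈ 61.8, C* ≈ 2.05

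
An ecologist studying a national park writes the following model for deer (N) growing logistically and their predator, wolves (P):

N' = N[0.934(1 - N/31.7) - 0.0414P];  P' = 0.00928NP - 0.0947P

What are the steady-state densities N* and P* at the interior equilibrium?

From dP/dt = 0 with P > 0: 0.00928N* = 0.0947, so N* = 10.2.
Substitute into dN/dt = 0: 0.934(1 - 10.2/31.7) = 0.0414P*.
The bracket is 0.678, giving P* = 0.633/0.0414 = 15.3.

N* ≈ 10.2, P* ≈ 15.3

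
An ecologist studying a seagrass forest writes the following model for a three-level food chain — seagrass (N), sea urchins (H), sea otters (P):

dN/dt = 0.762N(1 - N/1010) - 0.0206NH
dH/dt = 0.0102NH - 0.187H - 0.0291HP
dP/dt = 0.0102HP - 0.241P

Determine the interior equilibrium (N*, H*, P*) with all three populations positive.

From dP/dt = 0: 0.0102H* = 0.241, so H* = 23.6.
From dN/dt = 0: 0.762(1 - N*/1010) = 0.0206·23.6, giving N* = 1010·(1 - 0.639) = 365.
From dH/dt = 0: 0.0102·365 - 0.187 = 0.0291P*, so P* = 3.53/0.0291 = 121.

N* ≈ 365, H* ≈ 23.6, P* ≈ 121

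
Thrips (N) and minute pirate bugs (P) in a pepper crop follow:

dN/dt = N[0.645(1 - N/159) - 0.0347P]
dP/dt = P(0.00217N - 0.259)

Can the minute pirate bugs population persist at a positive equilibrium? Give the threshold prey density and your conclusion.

Threshold N = 119; K > 119, so yes, the predator persists.

The predator equation gives dP/dt > 0 only when N > 0.259/0.00217 = 119.
Without the predator, N → K = 159. Since 159 > 119, the predator can invade and persist.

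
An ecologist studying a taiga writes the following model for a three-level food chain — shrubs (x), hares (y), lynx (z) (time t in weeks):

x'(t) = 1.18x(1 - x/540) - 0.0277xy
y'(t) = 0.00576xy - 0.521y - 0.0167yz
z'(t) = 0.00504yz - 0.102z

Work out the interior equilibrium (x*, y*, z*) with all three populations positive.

From dz/dt = 0: 0.00504y* = 0.102, so y* = 20.2.
From dx/dt = 0: 1.18(1 - x*/540) = 0.0277·20.2, giving x* = 540·(1 - 0.475) = 283.
From dy/dt = 0: 0.00576·283 - 0.521 = 0.0167z*, so z* = 1.11/0.0167 = 66.6.

x* ≈ 283, y* ≈ 20.2, z* ≈ 66.6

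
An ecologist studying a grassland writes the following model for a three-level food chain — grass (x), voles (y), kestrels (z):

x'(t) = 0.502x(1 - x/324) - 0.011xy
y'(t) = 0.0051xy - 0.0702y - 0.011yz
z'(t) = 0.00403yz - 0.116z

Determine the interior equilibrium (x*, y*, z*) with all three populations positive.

x* ≈ 120, y* ≈ 28.8, z* ≈ 49.1

From dz/dt = 0: 0.00403y* = 0.116, so y* = 28.8.
From dx/dt = 0: 0.502(1 - x*/324) = 0.011·28.8, giving x* = 324·(1 - 0.631) = 120.
From dy/dt = 0: 0.0051·120 - 0.0702 = 0.011z*, so z* = 0.54/0.011 = 49.1.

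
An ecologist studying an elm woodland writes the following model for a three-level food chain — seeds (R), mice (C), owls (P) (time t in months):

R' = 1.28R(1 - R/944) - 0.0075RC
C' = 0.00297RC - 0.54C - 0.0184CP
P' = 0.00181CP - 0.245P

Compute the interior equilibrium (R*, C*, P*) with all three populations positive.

From dP/dt = 0: 0.00181C* = 0.245, so C* = 135.
From dR/dt = 0: 1.28(1 - R*/944) = 0.0075·135, giving R* = 944·(1 - 0.793) = 195.
From dC/dt = 0: 0.00297·195 - 0.54 = 0.0184P*, so P* = 0.04/0.0184 = 2.18.

R* ≈ 195, C* ≈ 135, P* ≈ 2.18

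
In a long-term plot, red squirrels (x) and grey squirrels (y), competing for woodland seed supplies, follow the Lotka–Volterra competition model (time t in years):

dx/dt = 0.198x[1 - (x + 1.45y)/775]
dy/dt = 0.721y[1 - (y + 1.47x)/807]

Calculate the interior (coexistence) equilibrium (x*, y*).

x* ≈ 349, y* ≈ 294

Setting both brackets to zero gives the nullclines x + 1.45y = 775 and 1.47x + y = 807.
Substituting y = 807 - 1.47x into the first: x(1 - 1.45·1.47) = 775 - 1.45·807.
So x* = -395/-1.13 = 349, and then y* = 807 - 1.47·349 = 294.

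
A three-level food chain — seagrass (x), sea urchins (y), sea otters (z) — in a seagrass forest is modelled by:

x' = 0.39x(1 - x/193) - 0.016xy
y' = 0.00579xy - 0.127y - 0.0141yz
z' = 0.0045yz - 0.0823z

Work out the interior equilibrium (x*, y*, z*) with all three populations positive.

x* ≈ 48.2, y* ≈ 18.3, z* ≈ 10.8

From dz/dt = 0: 0.0045y* = 0.0823, so y* = 18.3.
From dx/dt = 0: 0.39(1 - x*/193) = 0.016·18.3, giving x* = 193·(1 - 0.75) = 48.2.
From dy/dt = 0: 0.00579·48.2 - 0.127 = 0.0141z*, so z* = 0.152/0.0141 = 10.8.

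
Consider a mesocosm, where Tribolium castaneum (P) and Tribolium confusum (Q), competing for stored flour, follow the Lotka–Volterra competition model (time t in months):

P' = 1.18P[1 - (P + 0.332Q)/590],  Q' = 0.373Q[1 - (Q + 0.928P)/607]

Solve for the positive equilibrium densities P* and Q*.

Setting both brackets to zero gives the nullclines P + 0.332Q = 590 and 0.928P + Q = 607.
Substituting Q = 607 - 0.928P into the first: P(1 - 0.332·0.928) = 590 - 0.332·607.
So P* = 388/0.692 = 561, and then Q* = 607 - 0.928·561 = 86.

P* ≈ 561, Q* ≈ 86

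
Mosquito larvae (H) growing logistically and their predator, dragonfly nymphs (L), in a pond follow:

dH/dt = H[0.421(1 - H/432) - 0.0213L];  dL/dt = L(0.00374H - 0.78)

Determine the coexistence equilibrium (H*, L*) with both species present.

H* ≈ 209, L* ≈ 10.2

From dL/dt = 0 with L > 0: 0.00374H* = 0.78, so H* = 209.
Substitute into dH/dt = 0: 0.421(1 - 209/432) = 0.0213L*.
The bracket is 0.517, giving L* = 0.218/0.0213 = 10.2.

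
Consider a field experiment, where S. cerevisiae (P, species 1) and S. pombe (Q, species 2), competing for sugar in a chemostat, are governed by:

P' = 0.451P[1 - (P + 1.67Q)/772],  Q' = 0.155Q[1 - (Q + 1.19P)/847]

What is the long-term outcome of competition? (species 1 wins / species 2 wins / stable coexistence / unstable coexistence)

Compare the nullcline intercepts: K1/α12 = 772/1.67 = 462 < K2 = 847; K2/α21 = 847/1.19 = 712 < K1 = 772.
Since both are reversed, neither can invade when rare; the interior point is a saddle.

unstable coexistence (outcome depends on initial conditions)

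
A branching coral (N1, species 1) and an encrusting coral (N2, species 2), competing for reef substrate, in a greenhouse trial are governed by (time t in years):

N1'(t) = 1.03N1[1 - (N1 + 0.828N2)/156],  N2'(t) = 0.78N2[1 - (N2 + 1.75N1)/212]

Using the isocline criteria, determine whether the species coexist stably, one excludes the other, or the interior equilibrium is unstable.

unstable coexistence (outcome depends on initial conditions)

Compare the nullcline intercepts: K1/α12 = 156/0.828 = 188 < K2 = 212; K2/α21 = 212/1.75 = 121 < K1 = 156.
Since both are reversed, neither can invade when rare; the interior point is a saddle.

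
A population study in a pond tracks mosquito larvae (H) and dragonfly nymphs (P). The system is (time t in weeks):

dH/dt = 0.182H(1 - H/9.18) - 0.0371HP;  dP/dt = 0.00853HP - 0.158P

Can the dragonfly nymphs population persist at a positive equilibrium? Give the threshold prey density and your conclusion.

The predator equation gives dP/dt > 0 only when H > 0.158/0.00853 = 18.5.
Without the predator, H → K = 9.18. Since 9.18 < 18.5, the predator cannot invade.

Threshold H = 18.5; K < 18.5, so no, the predator goes extinct.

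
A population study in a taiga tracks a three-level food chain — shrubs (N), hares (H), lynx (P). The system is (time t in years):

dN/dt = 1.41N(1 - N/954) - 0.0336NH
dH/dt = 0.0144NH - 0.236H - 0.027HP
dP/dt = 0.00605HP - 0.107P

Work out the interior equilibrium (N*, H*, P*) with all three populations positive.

N* ≈ 552, H* ≈ 17.7, P* ≈ 286

From dP/dt = 0: 0.00605H* = 0.107, so H* = 17.7.
From dN/dt = 0: 1.41(1 - N*/954) = 0.0336·17.7, giving N* = 954·(1 - 0.421) = 552.
From dH/dt = 0: 0.0144·552 - 0.236 = 0.027P*, so P* = 7.71/0.027 = 286.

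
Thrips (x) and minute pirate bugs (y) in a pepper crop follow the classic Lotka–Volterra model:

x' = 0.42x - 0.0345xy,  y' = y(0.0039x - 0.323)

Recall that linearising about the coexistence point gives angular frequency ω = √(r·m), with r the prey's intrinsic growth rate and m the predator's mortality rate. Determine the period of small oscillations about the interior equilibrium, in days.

Here r = 0.42 and m = 0.323, so r·m = 0.136.
ω = √0.136 = 0.368 per day, hence T = 2π/ω ≈ 17.1 days.

T ≈ 17.1 days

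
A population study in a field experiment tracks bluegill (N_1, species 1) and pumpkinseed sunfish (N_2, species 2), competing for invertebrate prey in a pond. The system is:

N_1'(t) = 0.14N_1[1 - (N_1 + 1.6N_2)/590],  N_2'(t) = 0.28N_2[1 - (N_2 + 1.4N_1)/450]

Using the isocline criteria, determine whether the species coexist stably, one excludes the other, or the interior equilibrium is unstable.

unstable coexistence (outcome depends on initial conditions)

Compare the nullcline intercepts: K1/α12 = 590/1.6 = 369 < K2 = 450; K2/α21 = 450/1.4 = 321 < K1 = 590.
Since both are reversed, neither can invade when rare; the interior point is a saddle.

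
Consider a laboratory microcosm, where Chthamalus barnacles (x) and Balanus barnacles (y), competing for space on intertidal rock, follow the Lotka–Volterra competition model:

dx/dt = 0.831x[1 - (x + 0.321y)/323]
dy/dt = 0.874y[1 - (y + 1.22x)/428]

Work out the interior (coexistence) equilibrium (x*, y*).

Setting both brackets to zero gives the nullclines x + 0.321y = 323 and 1.22x + y = 428.
Substituting y = 428 - 1.22x into the first: x(1 - 0.321·1.22) = 323 - 0.321·428.
So x* = 186/0.608 = 305, and then y* = 428 - 1.22·305 = 55.8.

x* ≈ 305, y* ≈ 55.8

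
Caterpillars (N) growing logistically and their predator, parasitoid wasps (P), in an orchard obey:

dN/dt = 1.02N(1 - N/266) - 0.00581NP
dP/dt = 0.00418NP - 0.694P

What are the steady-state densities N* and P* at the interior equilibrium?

From dP/dt = 0 with P > 0: 0.00418N* = 0.694, so N* = 166.
Substitute into dN/dt = 0: 1.02(1 - 166/266) = 0.00581P*.
The bracket is 0.376, giving P* = 0.383/0.00581 = 66.

N* ≈ 166, P* ≈ 66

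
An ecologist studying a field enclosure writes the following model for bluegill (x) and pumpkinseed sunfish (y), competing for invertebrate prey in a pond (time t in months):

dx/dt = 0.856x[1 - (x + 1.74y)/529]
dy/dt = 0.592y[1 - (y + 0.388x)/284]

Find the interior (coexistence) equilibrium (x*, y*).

Setting both brackets to zero gives the nullclines x + 1.74y = 529 and 0.388x + y = 284.
Substituting y = 284 - 0.388x into the first: x(1 - 1.74·0.388) = 529 - 1.74·284.
So x* = 34.8/0.325 = 107, and then y* = 284 - 0.388·107 = 242.

x* ≈ 107, y* ≈ 242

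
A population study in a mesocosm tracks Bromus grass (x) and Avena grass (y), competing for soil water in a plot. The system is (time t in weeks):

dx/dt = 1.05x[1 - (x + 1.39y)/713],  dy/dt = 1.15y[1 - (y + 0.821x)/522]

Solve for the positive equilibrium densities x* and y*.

x* ≈ 89.1, y* ≈ 449

Setting both brackets to zero gives the nullclines x + 1.39y = 713 and 0.821x + y = 522.
Substituting y = 522 - 0.821x into the first: x(1 - 1.39·0.821) = 713 - 1.39·522.
So x* = -12.6/-0.141 = 89.1, and then y* = 522 - 0.821·89.1 = 449.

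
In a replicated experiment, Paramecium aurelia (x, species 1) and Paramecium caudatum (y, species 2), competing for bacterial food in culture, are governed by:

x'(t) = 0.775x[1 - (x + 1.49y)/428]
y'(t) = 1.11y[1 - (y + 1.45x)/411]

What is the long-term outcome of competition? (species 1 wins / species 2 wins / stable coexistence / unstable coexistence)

Compare the nullcline intercepts: K1/α12 = 428/1.49 = 287 < K2 = 411; K2/α21 = 411/1.45 = 283 < K1 = 428.
Since both are reversed, neither can invade when rare; the interior point is a saddle.

unstable coexistence (outcome depends on initial conditions)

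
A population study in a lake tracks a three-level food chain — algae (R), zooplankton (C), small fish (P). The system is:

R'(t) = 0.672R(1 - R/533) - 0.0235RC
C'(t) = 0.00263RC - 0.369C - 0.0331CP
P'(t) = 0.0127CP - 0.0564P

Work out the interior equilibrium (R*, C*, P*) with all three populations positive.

From dP/dt = 0: 0.0127C* = 0.0564, so C* = 4.44.
From dR/dt = 0: 0.672(1 - R*/533) = 0.0235·4.44, giving R* = 533·(1 - 0.155) = 450.
From dC/dt = 0: 0.00263·450 - 0.369 = 0.0331P*, so P* = 0.815/0.0331 = 24.6.

R* ≈ 450, C* ≈ 4.44, P* ≈ 24.6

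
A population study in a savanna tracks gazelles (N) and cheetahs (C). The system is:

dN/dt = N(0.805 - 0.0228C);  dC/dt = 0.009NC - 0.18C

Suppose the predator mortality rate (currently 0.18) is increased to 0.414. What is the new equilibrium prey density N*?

N* ≈ 46

At the interior fixed point, setting dC/dt = 0 with C > 0 fixes N* = (predator death rate)/(NC coefficient) — independent of the other coefficients.
With the change, N* = 0.414/0.009 = 46; it rises from 20.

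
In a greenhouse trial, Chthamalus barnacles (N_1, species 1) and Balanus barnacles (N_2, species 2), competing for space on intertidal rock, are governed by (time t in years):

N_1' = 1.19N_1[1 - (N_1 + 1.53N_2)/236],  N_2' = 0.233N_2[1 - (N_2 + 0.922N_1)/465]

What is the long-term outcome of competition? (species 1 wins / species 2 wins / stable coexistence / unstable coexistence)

Compare the nullcline intercepts: K1/α12 = 236/1.53 = 154 < K2 = 465; K2/α21 = 465/0.922 = 504 > K1 = 236.
Since the inequalities point opposite ways, species 2 can invade but species 1 cannot.

species 2 excludes species 1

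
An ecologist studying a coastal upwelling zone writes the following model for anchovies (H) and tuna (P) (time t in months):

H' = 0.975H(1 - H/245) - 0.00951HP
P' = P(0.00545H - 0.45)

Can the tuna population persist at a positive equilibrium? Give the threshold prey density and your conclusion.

The predator equation gives dP/dt > 0 only when H > 0.45/0.00545 = 82.6.
Without the predator, H → K = 245. Since 245 > 82.6, the predator can invade and persist.

Threshold H = 82.6; K > 82.6, so yes, the predator persists.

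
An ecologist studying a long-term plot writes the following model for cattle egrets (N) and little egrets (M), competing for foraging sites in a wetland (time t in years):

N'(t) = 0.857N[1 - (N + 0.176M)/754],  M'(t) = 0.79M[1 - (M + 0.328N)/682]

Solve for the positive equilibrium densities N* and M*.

Setting both brackets to zero gives the nullclines N + 0.176M = 754 and 0.328N + M = 682.
Substituting M = 682 - 0.328N into the first: N(1 - 0.176·0.328) = 754 - 0.176·682.
So N* = 634/0.942 = 673, and then M* = 682 - 0.328·673 = 461.

N* ≈ 673, M* ≈ 461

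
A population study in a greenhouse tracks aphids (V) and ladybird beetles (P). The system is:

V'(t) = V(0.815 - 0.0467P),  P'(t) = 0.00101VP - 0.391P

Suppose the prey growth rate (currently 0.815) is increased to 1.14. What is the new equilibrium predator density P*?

At the interior fixed point, setting dV/dt = 0 with V > 0 fixes P* = (prey growth rate)/(VP coefficient) — independent of the other coefficients.
With the change, P* = 1.14/0.0467 = 24.4; it rises from 17.5.

P* ≈ 24.4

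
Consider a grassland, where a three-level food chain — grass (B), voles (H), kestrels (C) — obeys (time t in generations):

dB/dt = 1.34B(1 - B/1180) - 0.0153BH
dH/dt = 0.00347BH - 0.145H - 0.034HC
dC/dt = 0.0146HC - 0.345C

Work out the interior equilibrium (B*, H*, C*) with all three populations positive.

From dC/dt = 0: 0.0146H* = 0.345, so H* = 23.6.
From dB/dt = 0: 1.34(1 - B*/1180) = 0.0153·23.6, giving B* = 1180·(1 - 0.27) = 862.
From dH/dt = 0: 0.00347·862 - 0.145 = 0.034C*, so C* = 2.84/0.034 = 83.7.

B* ≈ 862, H* ≈ 23.6, C* ≈ 83.7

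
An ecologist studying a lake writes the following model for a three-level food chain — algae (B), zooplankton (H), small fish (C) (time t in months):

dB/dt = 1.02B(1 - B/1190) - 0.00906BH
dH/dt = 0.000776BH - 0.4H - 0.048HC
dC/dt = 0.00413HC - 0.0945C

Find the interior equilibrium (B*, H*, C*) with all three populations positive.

B* ≈ 948, H* ≈ 22.9, C* ≈ 6.99

From dC/dt = 0: 0.00413H* = 0.0945, so H* = 22.9.
From dB/dt = 0: 1.02(1 - B*/1190) = 0.00906·22.9, giving B* = 1190·(1 - 0.203) = 948.
From dH/dt = 0: 0.000776·948 - 0.4 = 0.048C*, so C* = 0.336/0.048 = 6.99.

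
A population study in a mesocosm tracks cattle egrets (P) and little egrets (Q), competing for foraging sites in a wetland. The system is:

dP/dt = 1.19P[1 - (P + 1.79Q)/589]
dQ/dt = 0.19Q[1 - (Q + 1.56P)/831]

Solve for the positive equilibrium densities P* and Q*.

Setting both brackets to zero gives the nullclines P + 1.79Q = 589 and 1.56P + Q = 831.
Substituting Q = 831 - 1.56P into the first: P(1 - 1.79·1.56) = 589 - 1.79·831.
So P* = -898/-1.79 = 501, and then Q* = 831 - 1.56·501 = 49.

P* ≈ 501, Q* ≈ 49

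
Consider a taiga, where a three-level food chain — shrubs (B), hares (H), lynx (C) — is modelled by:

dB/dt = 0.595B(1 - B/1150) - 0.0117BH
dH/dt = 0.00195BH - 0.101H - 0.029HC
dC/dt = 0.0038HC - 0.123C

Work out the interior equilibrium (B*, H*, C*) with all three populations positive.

B* ≈ 418, H* ≈ 32.4, C* ≈ 24.6

From dC/dt = 0: 0.0038H* = 0.123, so H* = 32.4.
From dB/dt = 0: 0.595(1 - B*/1150) = 0.0117·32.4, giving B* = 1150·(1 - 0.636) = 418.
From dH/dt = 0: 0.00195·418 - 0.101 = 0.029C*, so C* = 0.714/0.029 = 24.6.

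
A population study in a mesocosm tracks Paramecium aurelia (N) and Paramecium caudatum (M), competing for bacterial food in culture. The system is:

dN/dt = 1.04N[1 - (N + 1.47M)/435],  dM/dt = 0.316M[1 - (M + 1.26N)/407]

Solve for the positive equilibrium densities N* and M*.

N* ≈ 192, M* ≈ 166

Setting both brackets to zero gives the nullclines N + 1.47M = 435 and 1.26N + M = 407.
Substituting M = 407 - 1.26N into the first: N(1 - 1.47·1.26) = 435 - 1.47·407.
So N* = -163/-0.852 = 192, and then M* = 407 - 1.26·192 = 166.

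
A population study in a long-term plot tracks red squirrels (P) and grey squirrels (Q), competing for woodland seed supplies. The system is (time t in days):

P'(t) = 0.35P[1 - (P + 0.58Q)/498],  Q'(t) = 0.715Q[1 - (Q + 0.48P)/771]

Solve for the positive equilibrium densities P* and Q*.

P* ≈ 70.4, Q* ≈ 737

Setting both brackets to zero gives the nullclines P + 0.58Q = 498 and 0.48P + Q = 771.
Substituting Q = 771 - 0.48P into the first: P(1 - 0.58·0.48) = 498 - 0.58·771.
So P* = 50.8/0.722 = 70.4, and then Q* = 771 - 0.48·70.4 = 737.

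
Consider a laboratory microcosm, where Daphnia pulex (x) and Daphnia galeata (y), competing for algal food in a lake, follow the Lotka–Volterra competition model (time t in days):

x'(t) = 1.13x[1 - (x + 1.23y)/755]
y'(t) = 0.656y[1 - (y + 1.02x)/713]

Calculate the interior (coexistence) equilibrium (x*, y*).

Setting both brackets to zero gives the nullclines x + 1.23y = 755 and 1.02x + y = 713.
Substituting y = 713 - 1.02x into the first: x(1 - 1.23·1.02) = 755 - 1.23·713.
So x* = -122/-0.255 = 479, and then y* = 713 - 1.02·479 = 224.

x* ≈ 479, y* ≈ 224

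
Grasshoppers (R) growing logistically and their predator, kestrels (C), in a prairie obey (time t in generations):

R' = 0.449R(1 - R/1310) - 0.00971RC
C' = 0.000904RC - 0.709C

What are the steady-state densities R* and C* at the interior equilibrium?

R* ≈ 784, C* ≈ 18.6

From dC/dt = 0 with C > 0: 0.000904R* = 0.709, so R* = 784.
Substitute into dR/dt = 0: 0.449(1 - 784/1310) = 0.00971C*.
The bracket is 0.401, giving C* = 0.18/0.00971 = 18.6.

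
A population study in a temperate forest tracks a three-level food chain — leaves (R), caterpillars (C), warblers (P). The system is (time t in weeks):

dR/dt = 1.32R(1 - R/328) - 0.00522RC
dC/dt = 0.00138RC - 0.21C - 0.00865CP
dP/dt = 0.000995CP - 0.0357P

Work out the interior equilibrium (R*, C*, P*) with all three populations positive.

From dP/dt = 0: 0.000995C* = 0.0357, so C* = 35.9.
From dR/dt = 0: 1.32(1 - R*/328) = 0.00522·35.9, giving R* = 328·(1 - 0.142) = 281.
From dC/dt = 0: 0.00138·281 - 0.21 = 0.00865P*, so P* = 0.178/0.00865 = 20.6.

R* ≈ 281, C* ≈ 35.9, P* ≈ 20.6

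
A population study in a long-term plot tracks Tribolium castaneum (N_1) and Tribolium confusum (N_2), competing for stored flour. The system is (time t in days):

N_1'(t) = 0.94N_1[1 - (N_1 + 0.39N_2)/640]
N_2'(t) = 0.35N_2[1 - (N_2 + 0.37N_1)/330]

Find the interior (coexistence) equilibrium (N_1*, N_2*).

N_1* ≈ 598, N_2* ≈ 109

Setting both brackets to zero gives the nullclines N_1 + 0.39N_2 = 640 and 0.37N_1 + N_2 = 330.
Substituting N_2 = 330 - 0.37N_1 into the first: N_1(1 - 0.39·0.37) = 640 - 0.39·330.
So N_1* = 511/0.856 = 598, and then N_2* = 330 - 0.37·598 = 109.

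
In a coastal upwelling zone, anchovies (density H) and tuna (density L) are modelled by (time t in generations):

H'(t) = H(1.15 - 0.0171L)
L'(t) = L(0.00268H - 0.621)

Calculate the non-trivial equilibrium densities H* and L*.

Set dL/dt = 0 with L > 0: 0.00268H - 0.621 = 0, so H* = 0.621/0.00268 = 232.
Set dH/dt = 0 with H > 0: 1.15 - 0.0171L = 0, so L* = 1.15/0.0171 = 67.3.

H* ≈ 232, L* ≈ 67.3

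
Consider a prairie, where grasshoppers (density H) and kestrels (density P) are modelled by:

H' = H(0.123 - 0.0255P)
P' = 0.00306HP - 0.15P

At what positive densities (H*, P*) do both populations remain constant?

Set dP/dt = 0 with P > 0: 0.00306H - 0.15 = 0, so H* = 0.15/0.00306 = 49.
Set dH/dt = 0 with H > 0: 0.123 - 0.0255P = 0, so P* = 0.123/0.0255 = 4.82.

H* ≈ 49, P* ≈ 4.82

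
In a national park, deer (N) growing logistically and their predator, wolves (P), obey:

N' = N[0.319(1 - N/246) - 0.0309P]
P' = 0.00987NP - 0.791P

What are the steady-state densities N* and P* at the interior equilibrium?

N* ≈ 80.1, P* ≈ 6.96

From dP/dt = 0 with P > 0: 0.00987N* = 0.791, so N* = 80.1.
Substitute into dN/dt = 0: 0.319(1 - 80.1/246) = 0.0309P*.
The bracket is 0.674, giving P* = 0.215/0.0309 = 6.96.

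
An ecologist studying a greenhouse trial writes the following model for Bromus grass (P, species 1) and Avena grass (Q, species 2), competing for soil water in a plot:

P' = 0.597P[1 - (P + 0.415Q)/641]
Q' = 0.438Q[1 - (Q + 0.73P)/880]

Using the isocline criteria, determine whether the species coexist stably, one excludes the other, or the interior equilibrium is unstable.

stable coexistence

Compare the nullcline intercepts: K1/α12 = 641/0.415 = 1540 > K2 = 880; K2/α21 = 880/0.73 = 1210 > K1 = 641.
Since both inequalities hold, each species can invade when rare, so the interior equilibrium is stable.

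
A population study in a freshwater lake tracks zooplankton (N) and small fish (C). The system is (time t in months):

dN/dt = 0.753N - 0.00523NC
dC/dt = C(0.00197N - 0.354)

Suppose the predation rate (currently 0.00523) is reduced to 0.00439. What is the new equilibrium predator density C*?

C* ≈ 172

At the interior fixed point, setting dN/dt = 0 with N > 0 fixes C* = (prey growth rate)/(NC coefficient) — independent of the other coefficients.
With the change, C* = 0.753/0.00439 = 172; it rises from 144.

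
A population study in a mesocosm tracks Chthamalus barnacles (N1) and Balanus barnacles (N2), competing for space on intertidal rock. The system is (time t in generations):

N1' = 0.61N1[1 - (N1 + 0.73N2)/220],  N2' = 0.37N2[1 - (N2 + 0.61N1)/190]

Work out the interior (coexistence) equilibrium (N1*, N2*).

Setting both brackets to zero gives the nullclines N1 + 0.73N2 = 220 and 0.61N1 + N2 = 190.
Substituting N2 = 190 - 0.61N1 into the first: N1(1 - 0.73·0.61) = 220 - 0.73·190.
So N1* = 81.3/0.555 = 147, and then N2* = 190 - 0.61·147 = 101.

N1* ≈ 147, N2* ≈ 101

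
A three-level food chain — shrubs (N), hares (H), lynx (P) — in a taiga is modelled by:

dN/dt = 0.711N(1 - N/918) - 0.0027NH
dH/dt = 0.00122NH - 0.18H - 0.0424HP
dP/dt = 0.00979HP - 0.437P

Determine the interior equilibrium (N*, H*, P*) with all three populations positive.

N* ≈ 762, H* ≈ 44.6, P* ≈ 17.7

From dP/dt = 0: 0.00979H* = 0.437, so H* = 44.6.
From dN/dt = 0: 0.711(1 - N*/918) = 0.0027·44.6, giving N* = 918·(1 - 0.17) = 762.
From dH/dt = 0: 0.00122·762 - 0.18 = 0.0424P*, so P* = 0.75/0.0424 = 17.7.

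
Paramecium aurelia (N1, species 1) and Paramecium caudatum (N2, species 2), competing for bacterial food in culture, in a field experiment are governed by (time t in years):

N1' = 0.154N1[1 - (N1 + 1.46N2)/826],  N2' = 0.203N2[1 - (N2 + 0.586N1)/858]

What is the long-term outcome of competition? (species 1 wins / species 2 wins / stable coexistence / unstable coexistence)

species 2 excludes species 1

Compare the nullcline intercepts: K1/α12 = 826/1.46 = 566 < K2 = 858; K2/α21 = 858/0.586 = 1460 > K1 = 826.
Since the inequalities point opposite ways, species 2 can invade but species 1 cannot.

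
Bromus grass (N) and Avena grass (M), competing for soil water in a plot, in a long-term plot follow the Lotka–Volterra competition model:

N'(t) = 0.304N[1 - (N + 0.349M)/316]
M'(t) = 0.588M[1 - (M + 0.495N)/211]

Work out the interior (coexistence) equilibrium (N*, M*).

Setting both brackets to zero gives the nullclines N + 0.349M = 316 and 0.495N + M = 211.
Substituting M = 211 - 0.495N into the first: N(1 - 0.349·0.495) = 316 - 0.349·211.
So N* = 242/0.827 = 293, and then M* = 211 - 0.495·293 = 66.

N* ≈ 293, M* ≈ 66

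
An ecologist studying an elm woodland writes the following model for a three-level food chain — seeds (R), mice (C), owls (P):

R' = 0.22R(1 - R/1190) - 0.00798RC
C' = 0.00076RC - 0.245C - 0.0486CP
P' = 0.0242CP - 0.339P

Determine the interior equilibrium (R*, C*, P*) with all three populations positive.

From dP/dt = 0: 0.0242C* = 0.339, so C* = 14.
From dR/dt = 0: 0.22(1 - R*/1190) = 0.00798·14, giving R* = 1190·(1 - 0.508) = 585.
From dC/dt = 0: 0.00076·585 - 0.245 = 0.0486P*, so P* = 0.2/0.0486 = 4.11.

R* ≈ 585, C* ≈ 14, P* ≈ 4.11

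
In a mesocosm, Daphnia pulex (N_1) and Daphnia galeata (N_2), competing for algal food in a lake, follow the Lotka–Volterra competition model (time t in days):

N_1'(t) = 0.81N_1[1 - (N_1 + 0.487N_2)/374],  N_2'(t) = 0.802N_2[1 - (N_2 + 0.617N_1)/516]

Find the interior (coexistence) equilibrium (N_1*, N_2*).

Setting both brackets to zero gives the nullclines N_1 + 0.487N_2 = 374 and 0.617N_1 + N_2 = 516.
Substituting N_2 = 516 - 0.617N_1 into the first: N_1(1 - 0.487·0.617) = 374 - 0.487·516.
So N_1* = 123/0.7 = 175, and then N_2* = 516 - 0.617·175 = 408.

N_1* ≈ 175, N_2* ≈ 408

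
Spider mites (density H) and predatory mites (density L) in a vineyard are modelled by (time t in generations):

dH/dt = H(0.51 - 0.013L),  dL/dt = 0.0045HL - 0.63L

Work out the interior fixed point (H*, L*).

Set dL/dt = 0 with L > 0: 0.0045H - 0.63 = 0, so H* = 0.63/0.0045 = 140.
Set dH/dt = 0 with H > 0: 0.51 - 0.013L = 0, so L* = 0.51/0.013 = 39.2.

H* ≈ 140, L* ≈ 39.2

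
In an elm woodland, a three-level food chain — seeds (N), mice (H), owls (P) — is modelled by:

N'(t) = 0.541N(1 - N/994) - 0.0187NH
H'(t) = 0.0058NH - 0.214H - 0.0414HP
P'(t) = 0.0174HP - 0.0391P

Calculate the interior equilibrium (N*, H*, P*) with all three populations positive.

From dP/dt = 0: 0.0174H* = 0.0391, so H* = 2.25.
From dN/dt = 0: 0.541(1 - N*/994) = 0.0187·2.25, giving N* = 994·(1 - 0.0777) = 917.
From dH/dt = 0: 0.0058·917 - 0.214 = 0.0414P*, so P* = 5.1/0.0414 = 123.

N* ≈ 917, H* ≈ 2.25, P* ≈ 123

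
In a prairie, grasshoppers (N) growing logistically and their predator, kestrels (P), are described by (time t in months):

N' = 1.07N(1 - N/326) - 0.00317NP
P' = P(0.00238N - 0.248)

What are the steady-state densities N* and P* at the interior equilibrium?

N* ≈ 104, P* ≈ 230

From dP/dt = 0 with P > 0: 0.00238N* = 0.248, so N* = 104.
Substitute into dN/dt = 0: 1.07(1 - 104/326) = 0.00317P*.
The bracket is 0.68, giving P* = 0.728/0.00317 = 230.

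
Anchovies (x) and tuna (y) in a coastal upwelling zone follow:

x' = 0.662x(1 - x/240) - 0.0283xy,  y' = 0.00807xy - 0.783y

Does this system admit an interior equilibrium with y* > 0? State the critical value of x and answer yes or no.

Threshold x = 97; K > 97, so yes, the predator persists.

The predator equation gives dy/dt > 0 only when x > 0.783/0.00807 = 97.
Without the predator, x → K = 240. Since 240 > 97, the predator can invade and persist.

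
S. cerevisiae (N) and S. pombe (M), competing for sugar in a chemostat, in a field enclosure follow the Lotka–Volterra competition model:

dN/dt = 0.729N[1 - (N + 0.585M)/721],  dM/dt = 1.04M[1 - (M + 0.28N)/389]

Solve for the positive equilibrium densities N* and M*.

N* ≈ 590, M* ≈ 224

Setting both brackets to zero gives the nullclines N + 0.585M = 721 and 0.28N + M = 389.
Substituting M = 389 - 0.28N into the first: N(1 - 0.585·0.28) = 721 - 0.585·389.
So N* = 493/0.836 = 590, and then M* = 389 - 0.28·590 = 224.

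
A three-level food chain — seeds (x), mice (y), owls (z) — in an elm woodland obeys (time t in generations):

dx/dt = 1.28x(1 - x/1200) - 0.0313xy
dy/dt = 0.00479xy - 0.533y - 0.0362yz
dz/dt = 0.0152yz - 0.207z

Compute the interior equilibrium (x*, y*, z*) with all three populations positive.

From dz/dt = 0: 0.0152y* = 0.207, so y* = 13.6.
From dx/dt = 0: 1.28(1 - x*/1200) = 0.0313·13.6, giving x* = 1200·(1 - 0.333) = 800.
From dy/dt = 0: 0.00479·800 - 0.533 = 0.0362z*, so z* = 3.3/0.0362 = 91.2.

x* ≈ 800, y* ≈ 13.6, z* ≈ 91.2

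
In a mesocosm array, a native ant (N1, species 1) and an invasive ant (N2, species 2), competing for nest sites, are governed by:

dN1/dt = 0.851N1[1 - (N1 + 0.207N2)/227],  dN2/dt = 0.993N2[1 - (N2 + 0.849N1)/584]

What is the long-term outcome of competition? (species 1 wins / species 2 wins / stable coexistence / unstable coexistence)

Compare the nullcline intercepts: K1/α12 = 227/0.207 = 1100 > K2 = 584; K2/α21 = 584/0.849 = 688 > K1 = 227.
Since both inequalities hold, each species can invade when rare, so the interior equilibrium is stable.

stable coexistence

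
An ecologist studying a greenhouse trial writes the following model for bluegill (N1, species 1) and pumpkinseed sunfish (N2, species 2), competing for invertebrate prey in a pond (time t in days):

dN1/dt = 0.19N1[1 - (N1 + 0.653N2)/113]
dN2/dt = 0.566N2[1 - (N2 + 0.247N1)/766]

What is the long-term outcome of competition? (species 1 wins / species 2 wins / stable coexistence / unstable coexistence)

Compare the nullcline intercepts: K1/α12 = 113/0.653 = 173 < K2 = 766; K2/α21 = 766/0.247 = 3100 > K1 = 113.
Since the inequalities point opposite ways, species 2 can invade but species 1 cannot.

species 2 excludes species 1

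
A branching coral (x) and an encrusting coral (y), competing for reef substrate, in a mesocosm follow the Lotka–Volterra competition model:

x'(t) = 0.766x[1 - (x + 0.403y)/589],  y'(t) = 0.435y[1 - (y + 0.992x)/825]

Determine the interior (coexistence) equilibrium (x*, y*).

x* ≈ 427, y* ≈ 401

Setting both brackets to zero gives the nullclines x + 0.403y = 589 and 0.992x + y = 825.
Substituting y = 825 - 0.992x into the first: x(1 - 0.403·0.992) = 589 - 0.403·825.
So x* = 257/0.6 = 427, and then y* = 825 - 0.992·427 = 401.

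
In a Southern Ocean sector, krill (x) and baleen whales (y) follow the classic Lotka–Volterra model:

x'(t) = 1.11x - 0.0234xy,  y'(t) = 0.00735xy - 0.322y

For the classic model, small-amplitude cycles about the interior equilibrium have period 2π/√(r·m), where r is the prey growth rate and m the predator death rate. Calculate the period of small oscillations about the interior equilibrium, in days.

Here r = 1.11 and m = 0.322, so r·m = 0.357.
ω = √0.357 = 0.598 per day, hence T = 2π/ω ≈ 10.5 days.

T ≈ 10.5 days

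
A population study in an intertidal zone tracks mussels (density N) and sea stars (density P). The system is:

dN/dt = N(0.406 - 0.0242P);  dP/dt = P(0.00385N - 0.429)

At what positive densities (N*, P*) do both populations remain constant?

Set dP/dt = 0 with P > 0: 0.00385N - 0.429 = 0, so N* = 0.429/0.00385 = 111.
Set dN/dt = 0 with N > 0: 0.406 - 0.0242P = 0, so P* = 0.406/0.0242 = 16.8.

N* ≈ 111, P* ≈ 16.8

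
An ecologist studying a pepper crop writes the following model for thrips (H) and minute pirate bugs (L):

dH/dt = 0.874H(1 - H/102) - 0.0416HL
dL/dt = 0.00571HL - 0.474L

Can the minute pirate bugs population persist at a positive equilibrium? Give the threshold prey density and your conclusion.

Threshold H = 83; K > 83, so yes, the predator persists.

The predator equation gives dL/dt > 0 only when H > 0.474/0.00571 = 83.
Without the predator, H → K = 102. Since 102 > 83, the predator can invade and persist.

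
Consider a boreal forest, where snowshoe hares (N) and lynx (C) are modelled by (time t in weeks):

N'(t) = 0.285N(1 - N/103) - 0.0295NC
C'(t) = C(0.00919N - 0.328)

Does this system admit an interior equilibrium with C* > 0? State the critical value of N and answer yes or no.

Threshold N = 35.7; K > 35.7, so yes, the predator persists.

The predator equation gives dC/dt > 0 only when N > 0.328/0.00919 = 35.7.
Without the predator, N → K = 103. Since 103 > 35.7, the predator can invade and persist.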